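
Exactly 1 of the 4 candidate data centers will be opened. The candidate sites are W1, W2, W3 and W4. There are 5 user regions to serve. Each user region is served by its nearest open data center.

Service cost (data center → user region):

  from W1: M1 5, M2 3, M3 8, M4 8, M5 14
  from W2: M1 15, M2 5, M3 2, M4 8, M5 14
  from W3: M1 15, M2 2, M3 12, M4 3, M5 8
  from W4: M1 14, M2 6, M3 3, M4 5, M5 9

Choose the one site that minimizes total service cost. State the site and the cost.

Choose W4 only; total service cost 37.

With exactly 1 open, each user region uses its cheapest among the chosen.
{W4}: M1→W4 14, M2→W4 6, M3→W4 3, M4→W4 5, M5→W4 9. Service cost 37.
{W1}: service cost 38
{W3}: service cost 40
Among all 4 size-1 choices, {W4} is lowest.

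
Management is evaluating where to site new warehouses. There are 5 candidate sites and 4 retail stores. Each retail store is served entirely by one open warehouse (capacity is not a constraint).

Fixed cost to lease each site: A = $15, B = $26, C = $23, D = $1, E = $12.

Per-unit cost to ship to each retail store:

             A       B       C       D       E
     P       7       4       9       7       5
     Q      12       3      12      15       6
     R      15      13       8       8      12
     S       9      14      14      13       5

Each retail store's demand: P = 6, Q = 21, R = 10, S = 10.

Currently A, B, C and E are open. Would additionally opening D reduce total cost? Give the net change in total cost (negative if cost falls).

Current service cost with {A, B, C, E}: 217.
Adding D: each retail store re-picks its cheapest; new service cost 217, saving 0.
Extra fixed cost: 1. Net change = 1 − 0 = 1.
(Totals: 293 → 294.)

No — net change +1 (cost rises by 1).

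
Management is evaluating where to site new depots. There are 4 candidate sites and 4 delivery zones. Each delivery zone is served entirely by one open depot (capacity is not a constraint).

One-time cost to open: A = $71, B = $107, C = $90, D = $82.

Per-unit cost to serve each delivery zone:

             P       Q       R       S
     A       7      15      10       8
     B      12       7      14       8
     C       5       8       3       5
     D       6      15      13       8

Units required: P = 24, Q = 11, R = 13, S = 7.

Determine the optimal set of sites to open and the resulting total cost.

Open C only; minimum total cost 372.

For any fixed open set, each delivery zone goes to its cheapest open site; total = fixed + service.
{C}: P→C 5·24=120, Q→C 8·11=88, R→C 3·13=39, S→C 5·7=35. Service 282; fixed 90; total 372.
{A, C}: P→C 5·24=120, Q→C 8·11=88, R→C 3·13=39, S→C 5·7=35. Service 282; fixed 161; total 443.
{C, D}: P→C 5·24=120, Q→C 8·11=88, R→C 3·13=39, S→C 5·7=35. Service 282; fixed 172; total 454.
{A, B, C, D}: P→C 5·24=120, Q→B 7·11=77, R→C 3·13=39, S→C 5·7=35. Service 271; fixed 350; total 621.
No other subset beats 372.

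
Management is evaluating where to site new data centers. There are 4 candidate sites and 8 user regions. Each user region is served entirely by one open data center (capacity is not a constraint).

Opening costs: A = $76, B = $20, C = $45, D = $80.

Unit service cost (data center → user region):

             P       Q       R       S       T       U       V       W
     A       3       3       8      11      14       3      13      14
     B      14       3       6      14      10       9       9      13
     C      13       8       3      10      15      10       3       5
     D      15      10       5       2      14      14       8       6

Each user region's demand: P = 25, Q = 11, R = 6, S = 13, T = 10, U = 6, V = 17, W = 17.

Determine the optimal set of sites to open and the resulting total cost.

For any fixed open set, each user region goes to its cheapest open site; total = fixed + service.
{A, B, C, D}: P→A 3·25=75, Q→A 3·11=33, R→C 3·6=18, S→D 2·13=26, T→B 10·10=100, U→A 3·6=18, V→C 3·17=51, W→C 5·17=85. Service 406; fixed 221; total 627.
{A, C, D}: service 446 + fixed 201 = 647
{A, B, C}: P→A 3·25=75, Q→A 3·11=33, R→C 3·6=18, S→C 10·13=130, T→B 10·10=100, U→A 3·6=18, V→C 3·17=51, W→C 5·17=85. Service 510; fixed 141; total 651.
{B}: P→B 14·25=350, Q→B 3·11=33, R→B 6·6=36, S→B 14·13=182, T→B 10·10=100, U→B 9·6=54, V→B 9·17=153, W→B 13·17=221. Service 1129; fixed 20; total 1149.
No other subset beats 627.

Open A, B, C and D; minimum total cost 627.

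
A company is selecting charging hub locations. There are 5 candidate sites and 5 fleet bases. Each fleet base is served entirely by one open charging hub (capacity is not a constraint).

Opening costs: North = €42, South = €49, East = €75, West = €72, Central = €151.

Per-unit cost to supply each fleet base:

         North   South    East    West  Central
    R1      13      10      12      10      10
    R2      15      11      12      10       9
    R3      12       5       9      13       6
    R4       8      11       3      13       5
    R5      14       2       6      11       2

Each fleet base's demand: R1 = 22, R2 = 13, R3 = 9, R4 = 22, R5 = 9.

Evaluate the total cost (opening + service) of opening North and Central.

Each fleet base is assigned to its cheapest site among the open ones.
{North, Central}: R1→Central 10·22=220, R2→Central 9·13=117, R3→Central 6·9=54, R4→Central 5·22=110, R5→Central 2·9=18. Service 519; fixed 193; total 712.

Total cost: 712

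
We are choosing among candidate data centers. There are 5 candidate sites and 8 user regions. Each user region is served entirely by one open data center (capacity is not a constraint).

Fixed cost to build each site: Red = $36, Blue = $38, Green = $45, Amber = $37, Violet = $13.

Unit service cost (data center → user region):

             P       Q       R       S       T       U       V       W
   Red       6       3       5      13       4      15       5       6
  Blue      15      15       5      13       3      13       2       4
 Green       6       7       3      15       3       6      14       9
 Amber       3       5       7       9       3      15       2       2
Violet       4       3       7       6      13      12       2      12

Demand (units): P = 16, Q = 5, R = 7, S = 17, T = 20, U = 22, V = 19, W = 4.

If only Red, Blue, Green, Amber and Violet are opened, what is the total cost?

Each user region is assigned to its cheapest site among the open ones.
{Red, Blue, Green, Amber, Violet}: P→Amber 3·16=48, Q→Red 3·5=15, R→Green 3·7=21, S→Violet 6·17=102, T→Blue 3·20=60, U→Green 6·22=132, V→Blue 2·19=38, W→Amber 2·4=8. Service 424; fixed 169; total 593.

Total cost: 593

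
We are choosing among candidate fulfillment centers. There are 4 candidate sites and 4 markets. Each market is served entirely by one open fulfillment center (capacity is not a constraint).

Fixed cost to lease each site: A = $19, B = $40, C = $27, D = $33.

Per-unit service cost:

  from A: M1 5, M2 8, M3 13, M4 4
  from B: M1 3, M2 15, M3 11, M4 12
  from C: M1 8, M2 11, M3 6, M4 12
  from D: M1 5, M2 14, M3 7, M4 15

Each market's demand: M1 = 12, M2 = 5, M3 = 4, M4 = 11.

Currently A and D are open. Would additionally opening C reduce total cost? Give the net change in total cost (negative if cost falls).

Current service cost with {A, D}: 172.
Adding C: each market re-picks its cheapest; new service cost 168, saving 4.
Extra fixed cost: 27. Net change = 27 − 4 = 23.
(Totals: 224 → 247.)

No — net change +23 (cost rises by 23).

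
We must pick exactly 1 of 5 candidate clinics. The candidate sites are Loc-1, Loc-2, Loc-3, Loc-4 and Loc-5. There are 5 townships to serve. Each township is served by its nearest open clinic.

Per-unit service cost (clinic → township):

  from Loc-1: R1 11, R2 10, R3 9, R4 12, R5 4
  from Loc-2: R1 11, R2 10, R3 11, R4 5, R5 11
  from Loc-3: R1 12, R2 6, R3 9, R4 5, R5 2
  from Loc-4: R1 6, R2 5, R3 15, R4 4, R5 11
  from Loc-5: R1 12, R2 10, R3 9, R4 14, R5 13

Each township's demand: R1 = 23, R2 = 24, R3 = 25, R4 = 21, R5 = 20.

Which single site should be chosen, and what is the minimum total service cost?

With exactly 1 open, each township uses its cheapest among the chosen.
{Loc-3}: R1→Loc-3 12·23=276, R2→Loc-3 6·24=144, R3→Loc-3 9·25=225, R4→Loc-3 5·21=105, R5→Loc-3 2·20=40. Service cost 790.
{Loc-4}: service cost 937
{Loc-1}: service cost 1050
Among all 5 size-1 choices, {Loc-3} is lowest.

Choose Loc-3 only; total service cost 790.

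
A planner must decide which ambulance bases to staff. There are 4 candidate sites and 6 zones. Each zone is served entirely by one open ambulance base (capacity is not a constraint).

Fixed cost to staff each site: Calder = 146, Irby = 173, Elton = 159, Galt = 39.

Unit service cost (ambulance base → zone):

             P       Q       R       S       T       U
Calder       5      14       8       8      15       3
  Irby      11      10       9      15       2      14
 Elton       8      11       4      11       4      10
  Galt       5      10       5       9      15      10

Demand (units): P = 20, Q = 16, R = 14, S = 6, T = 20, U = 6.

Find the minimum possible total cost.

For any fixed open set, each zone goes to its cheapest open site; total = fixed + service.
{Irby, Galt}: P→Galt 5·20=100, Q→Irby 10·16=160, R→Galt 5·14=70, S→Galt 9·6=54, T→Irby 2·20=40, U→Galt 10·6=60. Service 484; fixed 212; total 696.
{Elton, Galt}: P→Galt 5·20=100, Q→Galt 10·16=160, R→Elton 4·14=56, S→Galt 9·6=54, T→Elton 4·20=80, U→Elton 10·6=60. Service 510; fixed 198; total 708.
{Elton}: P→Elton 8·20=160, Q→Elton 11·16=176, R→Elton 4·14=56, S→Elton 11·6=66, T→Elton 4·20=80, U→Elton 10·6=60. Service 598; fixed 159; total 757.
{Calder, Irby, Elton, Galt}: P→Calder 5·20=100, Q→Irby 10·16=160, R→Elton 4·14=56, S→Calder 8·6=48, T→Irby 2·20=40, U→Calder 3·6=18. Service 422; fixed 517; total 939.
No other subset beats 696.

Minimum total cost: 696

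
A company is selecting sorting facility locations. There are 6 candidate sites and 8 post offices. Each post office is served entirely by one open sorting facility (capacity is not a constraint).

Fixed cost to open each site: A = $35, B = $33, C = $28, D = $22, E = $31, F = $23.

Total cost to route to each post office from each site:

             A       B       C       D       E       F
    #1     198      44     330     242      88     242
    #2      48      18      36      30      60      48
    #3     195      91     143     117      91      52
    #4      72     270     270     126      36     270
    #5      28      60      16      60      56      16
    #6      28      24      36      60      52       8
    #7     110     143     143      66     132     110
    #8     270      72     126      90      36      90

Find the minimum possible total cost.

For any fixed open set, each post office goes to its cheapest open site; total = fixed + service.
{B, D, E, F}: #1→B 44, #2→B 18, #3→F 52, #4→E 36, #5→F 16, #6→F 8, #7→D 66, #8→E 36. Service 276; fixed 109; total 385.
{B, E, F}: service 320 + fixed 87 = 407
{D, E, F}: service 332 + fixed 76 = 408
{A, B, C, D, E, F}: #1→B 44, #2→B 18, #3→F 52, #4→E 36, #5→C 16, #6→F 8, #7→D 66, #8→E 36. Service 276; fixed 172; total 448.
No other subset beats 385.

Minimum total cost: 385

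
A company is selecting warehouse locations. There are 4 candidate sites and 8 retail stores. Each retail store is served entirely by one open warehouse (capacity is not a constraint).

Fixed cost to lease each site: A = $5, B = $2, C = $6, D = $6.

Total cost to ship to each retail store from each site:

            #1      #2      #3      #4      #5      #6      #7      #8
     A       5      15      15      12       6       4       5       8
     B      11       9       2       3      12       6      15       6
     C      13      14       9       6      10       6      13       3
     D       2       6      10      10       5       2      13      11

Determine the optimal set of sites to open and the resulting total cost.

Open A, B and D; minimum total cost 44.

For any fixed open set, each retail store goes to its cheapest open site; total = fixed + service.
{A, B, D}: #1→D 2, #2→D 6, #3→B 2, #4→B 3, #5→D 5, #6→D 2, #7→A 5, #8→B 6. Service 31; fixed 13; total 44.
{A, B}: #1→A 5, #2→B 9, #3→B 2, #4→B 3, #5→A 6, #6→A 4, #7→A 5, #8→B 6. Service 40; fixed 7; total 47.
{A, B, C, D}: service 28 + fixed 19 = 47
{B}: service 64 + fixed 2 = 66
No other subset beats 44.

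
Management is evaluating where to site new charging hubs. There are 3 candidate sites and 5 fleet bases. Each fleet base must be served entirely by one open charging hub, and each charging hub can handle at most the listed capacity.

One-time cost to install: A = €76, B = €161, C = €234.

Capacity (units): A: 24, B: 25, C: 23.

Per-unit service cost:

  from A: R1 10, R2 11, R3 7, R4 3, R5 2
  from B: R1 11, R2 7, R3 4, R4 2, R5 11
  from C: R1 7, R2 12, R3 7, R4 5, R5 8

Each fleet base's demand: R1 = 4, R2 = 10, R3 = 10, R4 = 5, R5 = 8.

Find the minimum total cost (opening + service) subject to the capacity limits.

Minimum total cost: 413

Open {A, B}: R1→A 10·4=40, R2→B 7·10=70, R3→B 4·10=40, R4→B 2·5=10, R5→A 2·8=16.
Loads: A carries 12/24, B carries 25/25. Service 176; fixed 237; total 413.
Next best feasible plan costs 418.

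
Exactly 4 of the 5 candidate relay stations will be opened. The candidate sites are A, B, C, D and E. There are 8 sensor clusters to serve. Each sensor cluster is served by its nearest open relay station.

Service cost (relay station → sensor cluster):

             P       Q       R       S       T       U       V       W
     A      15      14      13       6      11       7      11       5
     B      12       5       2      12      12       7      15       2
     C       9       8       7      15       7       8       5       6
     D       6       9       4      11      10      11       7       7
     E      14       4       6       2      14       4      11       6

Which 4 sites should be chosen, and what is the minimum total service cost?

Choose B, C, D and E; total service cost 32.

With exactly 4 open, each sensor cluster uses its cheapest among the chosen.
{B, C, D, E}: P→D 6, Q→E 4, R→B 2, S→E 2, T→C 7, U→E 4, V→C 5, W→B 2. Service cost 32.
{A, B, C, E}: service cost 35
{A, B, D, E}: service cost 37
Among all 5 size-4 choices, {B, C, D, E} is lowest.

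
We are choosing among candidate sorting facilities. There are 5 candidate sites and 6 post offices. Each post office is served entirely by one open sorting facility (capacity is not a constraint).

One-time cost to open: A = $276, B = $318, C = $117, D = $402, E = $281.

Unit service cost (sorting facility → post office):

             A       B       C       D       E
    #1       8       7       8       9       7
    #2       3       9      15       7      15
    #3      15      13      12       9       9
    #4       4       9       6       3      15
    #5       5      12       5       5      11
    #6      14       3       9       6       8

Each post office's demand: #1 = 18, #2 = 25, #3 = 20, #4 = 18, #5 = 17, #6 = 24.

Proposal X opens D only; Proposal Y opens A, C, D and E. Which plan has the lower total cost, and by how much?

Proposal X: {D}: #1→D 9·18=162, #2→D 7·25=175, #3→D 9·20=180, #4→D 3·18=54, #5→D 5·17=85, #6→D 6·24=144. Service 800; fixed 402; total 1202.
Proposal Y: {A, C, D, E}: #1→E 7·18=126, #2→A 3·25=75, #3→D 9·20=180, #4→D 3·18=54, #5→A 5·17=85, #6→D 6·24=144. Service 664; fixed 1076; total 1740.
Difference: |1202 − 1740| = 538.

Proposal X is cheaper by 538.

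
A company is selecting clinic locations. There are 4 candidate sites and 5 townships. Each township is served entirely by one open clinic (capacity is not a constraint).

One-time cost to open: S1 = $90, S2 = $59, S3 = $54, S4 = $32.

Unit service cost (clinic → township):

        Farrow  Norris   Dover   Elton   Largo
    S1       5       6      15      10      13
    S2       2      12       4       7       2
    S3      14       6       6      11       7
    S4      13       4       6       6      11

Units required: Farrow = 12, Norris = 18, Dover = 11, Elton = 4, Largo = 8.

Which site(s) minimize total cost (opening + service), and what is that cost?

For any fixed open set, each township goes to its cheapest open site; total = fixed + service.
{S2, S4}: Farrow→S2 2·12=24, Norris→S4 4·18=72, Dover→S2 4·11=44, Elton→S4 6·4=24, Largo→S2 2·8=16. Service 180; fixed 91; total 271.
{S2, S3, S4}: service 180 + fixed 145 = 325
{S2, S3}: service 220 + fixed 113 = 333
{S1, S2, S3, S4}: Farrow→S2 2·12=24, Norris→S4 4·18=72, Dover→S2 4·11=44, Elton→S4 6·4=24, Largo→S2 2·8=16. Service 180; fixed 235; total 415.
No other subset beats 271.

Open S2 and S4; minimum total cost 271.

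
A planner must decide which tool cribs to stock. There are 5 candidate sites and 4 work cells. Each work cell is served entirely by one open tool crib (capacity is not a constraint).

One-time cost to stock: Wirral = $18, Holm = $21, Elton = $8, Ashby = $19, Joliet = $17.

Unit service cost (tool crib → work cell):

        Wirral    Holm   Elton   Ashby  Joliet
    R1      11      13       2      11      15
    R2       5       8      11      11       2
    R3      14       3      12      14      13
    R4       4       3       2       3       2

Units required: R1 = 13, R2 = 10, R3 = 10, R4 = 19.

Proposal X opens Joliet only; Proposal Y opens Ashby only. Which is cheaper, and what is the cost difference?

Proposal X: {Joliet}: R1→Joliet 15·13=195, R2→Joliet 2·10=20, R3→Joliet 13·10=130, R4→Joliet 2·19=38. Service 383; fixed 17; total 400.
Proposal Y: {Ashby}: R1→Ashby 11·13=143, R2→Ashby 11·10=110, R3→Ashby 14·10=140, R4→Ashby 3·19=57. Service 450; fixed 19; total 469.
Difference: |400 − 469| = 69.

Proposal X is cheaper by 69.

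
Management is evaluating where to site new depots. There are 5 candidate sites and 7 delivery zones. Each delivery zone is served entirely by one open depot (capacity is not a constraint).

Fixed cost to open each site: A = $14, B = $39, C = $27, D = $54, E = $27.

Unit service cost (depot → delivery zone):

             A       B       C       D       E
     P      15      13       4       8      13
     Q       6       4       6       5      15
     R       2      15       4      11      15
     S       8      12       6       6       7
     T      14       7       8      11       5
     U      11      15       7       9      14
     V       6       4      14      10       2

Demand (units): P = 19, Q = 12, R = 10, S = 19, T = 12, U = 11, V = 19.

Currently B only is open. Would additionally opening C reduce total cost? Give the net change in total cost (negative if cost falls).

Yes — net change −456 (cost falls by 456).

Current service cost with {B}: 998.
Adding C: each delivery zone re-picks its cheapest; new service cost 515, saving 483.
Extra fixed cost: 27. Net change = 27 − 483 = -456.
(Totals: 1037 → 581.)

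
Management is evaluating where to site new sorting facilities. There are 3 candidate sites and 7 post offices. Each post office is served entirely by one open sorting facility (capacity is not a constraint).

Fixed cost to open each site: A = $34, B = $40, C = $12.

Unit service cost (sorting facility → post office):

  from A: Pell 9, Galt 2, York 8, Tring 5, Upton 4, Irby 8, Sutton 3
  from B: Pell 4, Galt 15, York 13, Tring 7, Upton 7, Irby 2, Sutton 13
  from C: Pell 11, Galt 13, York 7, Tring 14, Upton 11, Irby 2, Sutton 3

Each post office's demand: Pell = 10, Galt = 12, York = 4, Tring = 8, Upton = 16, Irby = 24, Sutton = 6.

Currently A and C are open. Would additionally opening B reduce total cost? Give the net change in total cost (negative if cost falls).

Yes — net change −10 (cost falls by 10).

Current service cost with {A, C}: 312.
Adding B: each post office re-picks its cheapest; new service cost 262, saving 50.
Extra fixed cost: 40. Net change = 40 − 50 = -10.
(Totals: 358 → 348.)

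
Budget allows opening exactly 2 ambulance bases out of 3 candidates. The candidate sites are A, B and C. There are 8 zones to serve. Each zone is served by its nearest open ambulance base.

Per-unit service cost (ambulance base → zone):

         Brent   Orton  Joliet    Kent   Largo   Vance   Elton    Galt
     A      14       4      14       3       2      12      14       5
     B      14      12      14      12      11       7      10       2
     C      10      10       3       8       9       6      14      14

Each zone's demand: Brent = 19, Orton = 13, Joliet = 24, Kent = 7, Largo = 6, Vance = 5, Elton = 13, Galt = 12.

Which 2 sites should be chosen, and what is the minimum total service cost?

With exactly 2 open, each zone uses its cheapest among the chosen.
{A, C}: Brent→C 10·19=190, Orton→A 4·13=52, Joliet→C 3·24=72, Kent→A 3·7=21, Largo→A 2·6=12, Vance→C 6·5=30, Elton→A 14·13=182, Galt→A 5·12=60. Service cost 619.
{B, C}: service cost 686
{A, B}: service cost 876
Among all 3 size-2 choices, {A, C} is lowest.

Choose A and C; total service cost 619.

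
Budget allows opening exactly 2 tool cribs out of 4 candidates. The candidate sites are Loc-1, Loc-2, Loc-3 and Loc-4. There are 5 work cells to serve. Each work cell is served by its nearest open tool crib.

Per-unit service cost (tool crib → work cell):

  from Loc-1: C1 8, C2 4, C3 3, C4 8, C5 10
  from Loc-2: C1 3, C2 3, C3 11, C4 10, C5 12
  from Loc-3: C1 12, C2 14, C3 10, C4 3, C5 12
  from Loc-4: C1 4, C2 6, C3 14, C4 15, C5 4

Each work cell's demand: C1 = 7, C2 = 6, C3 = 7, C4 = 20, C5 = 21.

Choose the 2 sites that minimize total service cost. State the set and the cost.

With exactly 2 open, each work cell uses its cheapest among the chosen.
{Loc-3, Loc-4}: C1→Loc-4 4·7=28, C2→Loc-4 6·6=36, C3→Loc-3 10·7=70, C4→Loc-3 3·20=60, C5→Loc-4 4·21=84. Service cost 278.
{Loc-1, Loc-4}: service cost 317
{Loc-1, Loc-3}: service cost 371
Among all 6 size-2 choices, {Loc-3, Loc-4} is lowest.

Choose Loc-3 and Loc-4; total service cost 278.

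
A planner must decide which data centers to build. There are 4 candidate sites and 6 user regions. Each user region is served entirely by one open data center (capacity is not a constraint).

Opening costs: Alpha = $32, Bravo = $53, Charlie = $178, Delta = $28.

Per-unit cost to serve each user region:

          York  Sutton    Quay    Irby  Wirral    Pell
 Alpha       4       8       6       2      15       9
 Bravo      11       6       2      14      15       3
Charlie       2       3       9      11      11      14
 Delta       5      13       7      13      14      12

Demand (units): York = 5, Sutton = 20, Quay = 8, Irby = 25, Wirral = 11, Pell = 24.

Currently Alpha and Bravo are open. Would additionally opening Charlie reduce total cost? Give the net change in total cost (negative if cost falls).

No — net change +64 (cost rises by 64).

Current service cost with {Alpha, Bravo}: 443.
Adding Charlie: each user region re-picks its cheapest; new service cost 329, saving 114.
Extra fixed cost: 178. Net change = 178 − 114 = 64.
(Totals: 528 → 592.)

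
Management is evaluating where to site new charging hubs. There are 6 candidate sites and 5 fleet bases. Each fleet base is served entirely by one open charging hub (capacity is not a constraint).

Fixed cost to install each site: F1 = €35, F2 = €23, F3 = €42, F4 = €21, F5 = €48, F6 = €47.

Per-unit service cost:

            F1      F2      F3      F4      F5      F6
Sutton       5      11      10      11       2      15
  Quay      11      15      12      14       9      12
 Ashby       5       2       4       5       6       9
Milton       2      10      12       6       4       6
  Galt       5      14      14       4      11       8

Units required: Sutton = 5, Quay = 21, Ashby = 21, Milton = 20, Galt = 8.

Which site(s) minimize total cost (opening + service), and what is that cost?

For any fixed open set, each fleet base goes to its cheapest open site; total = fixed + service.
{F1, F2, F5}: Sutton→F5 2·5=10, Quay→F5 9·21=189, Ashby→F2 2·21=42, Milton→F1 2·20=40, Galt→F1 5·8=40. Service 321; fixed 106; total 427.
{F1, F2}: service 378 + fixed 58 = 436
{F1, F2, F4, F5}: Sutton→F5 2·5=10, Quay→F5 9·21=189, Ashby→F2 2·21=42, Milton→F1 2·20=40, Galt→F4 4·8=32. Service 313; fixed 127; total 440.
{F1, F2, F3, F4, F5, F6}: Sutton→F5 2·5=10, Quay→F5 9·21=189, Ashby→F2 2·21=42, Milton→F1 2·20=40, Galt→F4 4·8=32. Service 313; fixed 216; total 529.
No other subset beats 427.

Open F1, F2 and F5; minimum total cost 427.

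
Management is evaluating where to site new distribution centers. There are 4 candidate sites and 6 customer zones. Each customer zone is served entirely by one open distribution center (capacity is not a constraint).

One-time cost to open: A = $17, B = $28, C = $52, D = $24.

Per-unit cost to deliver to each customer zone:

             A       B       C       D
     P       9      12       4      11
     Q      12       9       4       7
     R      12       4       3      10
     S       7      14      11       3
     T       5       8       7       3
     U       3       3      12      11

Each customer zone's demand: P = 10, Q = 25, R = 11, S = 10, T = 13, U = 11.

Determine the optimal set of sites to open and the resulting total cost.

Open A, C and D; minimum total cost 368.

For any fixed open set, each customer zone goes to its cheapest open site; total = fixed + service.
{A, C, D}: P→C 4·10=40, Q→C 4·25=100, R→C 3·11=33, S→D 3·10=30, T→D 3·13=39, U→A 3·11=33. Service 275; fixed 93; total 368.
{B, C, D}: service 275 + fixed 104 = 379
{A, B, C, D}: service 275 + fixed 121 = 396
{A}: service 690 + fixed 17 = 707
(All 15 nonempty subsets were checked; A, C and D is lowest.)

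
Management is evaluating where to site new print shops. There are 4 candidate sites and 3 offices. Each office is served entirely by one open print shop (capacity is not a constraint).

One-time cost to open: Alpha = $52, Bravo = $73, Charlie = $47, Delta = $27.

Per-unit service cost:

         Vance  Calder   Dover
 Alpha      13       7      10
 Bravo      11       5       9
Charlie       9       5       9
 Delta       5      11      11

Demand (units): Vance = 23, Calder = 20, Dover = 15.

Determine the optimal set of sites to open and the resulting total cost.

Open Charlie and Delta; minimum total cost 424.

For any fixed open set, each office goes to its cheapest open site; total = fixed + service.
{Charlie, Delta}: Vance→Delta 5·23=115, Calder→Charlie 5·20=100, Dover→Charlie 9·15=135. Service 350; fixed 74; total 424.
{Bravo, Delta}: service 350 + fixed 100 = 450
{Alpha, Charlie, Delta}: service 350 + fixed 126 = 476
{Alpha, Bravo, Charlie, Delta}: service 350 + fixed 199 = 549
(All 15 nonempty subsets were checked; Charlie and Delta is lowest.)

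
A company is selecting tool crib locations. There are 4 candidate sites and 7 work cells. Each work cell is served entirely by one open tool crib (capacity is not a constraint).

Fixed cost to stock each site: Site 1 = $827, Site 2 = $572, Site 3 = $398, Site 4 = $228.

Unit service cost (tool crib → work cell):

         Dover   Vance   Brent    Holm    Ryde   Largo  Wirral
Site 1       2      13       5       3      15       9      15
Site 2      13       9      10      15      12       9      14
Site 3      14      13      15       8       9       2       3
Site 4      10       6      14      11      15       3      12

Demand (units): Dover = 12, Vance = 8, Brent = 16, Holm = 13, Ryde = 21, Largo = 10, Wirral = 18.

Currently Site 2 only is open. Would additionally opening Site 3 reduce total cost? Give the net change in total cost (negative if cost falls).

Current service cost with {Site 2}: 1177.
Adding Site 3: each work cell re-picks its cheapest; new service cost 755, saving 422.
Extra fixed cost: 398. Net change = 398 − 422 = -24.
(Totals: 1749 → 1725.)

Yes — net change −24 (cost falls by 24).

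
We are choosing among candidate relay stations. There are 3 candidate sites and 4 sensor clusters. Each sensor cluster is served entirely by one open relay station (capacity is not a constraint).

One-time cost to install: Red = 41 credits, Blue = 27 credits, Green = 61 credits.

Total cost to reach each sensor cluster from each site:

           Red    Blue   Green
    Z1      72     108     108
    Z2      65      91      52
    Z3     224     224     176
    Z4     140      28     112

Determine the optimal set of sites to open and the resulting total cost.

Open Blue and Green; minimum total cost 452.

For any fixed open set, each sensor cluster goes to its cheapest open site; total = fixed + service.
{Blue, Green}: Z1→Blue 108, Z2→Green 52, Z3→Green 176, Z4→Blue 28. Service 364; fixed 88; total 452.
{Red, Blue}: service 389 + fixed 68 = 457
{Red, Blue, Green}: Z1→Red 72, Z2→Green 52, Z3→Green 176, Z4→Blue 28. Service 328; fixed 129; total 457.
{Blue}: service 451 + fixed 27 = 478
(All 7 nonempty subsets were checked; Blue and Green is lowest.)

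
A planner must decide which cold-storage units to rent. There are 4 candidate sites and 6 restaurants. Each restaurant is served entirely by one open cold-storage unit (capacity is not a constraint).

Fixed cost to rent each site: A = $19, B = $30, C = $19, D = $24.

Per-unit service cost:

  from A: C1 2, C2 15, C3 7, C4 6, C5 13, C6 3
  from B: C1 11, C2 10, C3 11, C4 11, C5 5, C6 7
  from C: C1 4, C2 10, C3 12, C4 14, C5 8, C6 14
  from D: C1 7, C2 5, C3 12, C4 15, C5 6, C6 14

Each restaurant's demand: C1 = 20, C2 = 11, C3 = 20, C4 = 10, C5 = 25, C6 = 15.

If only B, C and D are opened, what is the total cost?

Each restaurant is assigned to its cheapest site among the open ones.
{B, C, D}: C1→C 4·20=80, C2→D 5·11=55, C3→B 11·20=220, C4→B 11·10=110, C5→B 5·25=125, C6→B 7·15=105. Service 695; fixed 73; total 768.

Total cost: 768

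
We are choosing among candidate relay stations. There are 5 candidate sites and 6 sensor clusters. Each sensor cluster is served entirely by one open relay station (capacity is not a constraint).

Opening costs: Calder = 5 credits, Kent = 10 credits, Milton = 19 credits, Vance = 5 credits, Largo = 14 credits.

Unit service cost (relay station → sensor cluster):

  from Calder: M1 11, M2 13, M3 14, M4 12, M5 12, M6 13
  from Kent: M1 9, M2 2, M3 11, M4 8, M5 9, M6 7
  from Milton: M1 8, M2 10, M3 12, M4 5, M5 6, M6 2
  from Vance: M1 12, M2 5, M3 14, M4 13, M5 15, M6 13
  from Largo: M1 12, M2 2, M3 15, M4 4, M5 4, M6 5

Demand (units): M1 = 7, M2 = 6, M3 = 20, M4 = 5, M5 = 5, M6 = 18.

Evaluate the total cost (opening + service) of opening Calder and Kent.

Each sensor cluster is assigned to its cheapest site among the open ones.
{Calder, Kent}: M1→Kent 9·7=63, M2→Kent 2·6=12, M3→Kent 11·20=220, M4→Kent 8·5=40, M5→Kent 9·5=45, M6→Kent 7·18=126. Service 506; fixed 15; total 521.

Total cost: 521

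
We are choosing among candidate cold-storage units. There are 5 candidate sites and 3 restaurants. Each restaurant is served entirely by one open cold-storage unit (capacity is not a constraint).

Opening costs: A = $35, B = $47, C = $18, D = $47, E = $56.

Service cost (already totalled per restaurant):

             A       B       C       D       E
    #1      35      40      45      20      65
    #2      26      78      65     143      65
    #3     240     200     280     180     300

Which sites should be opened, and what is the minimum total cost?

Open A and D; minimum total cost 308.

For any fixed open set, each restaurant goes to its cheapest open site; total = fixed + service.
{A, D}: #1→D 20, #2→A 26, #3→D 180. Service 226; fixed 82; total 308.
{A, C, D}: #1→D 20, #2→A 26, #3→D 180. Service 226; fixed 100; total 326.
{C, D}: service 265 + fixed 65 = 330
{A, B, C, D, E}: service 226 + fixed 203 = 429
No other subset beats 308.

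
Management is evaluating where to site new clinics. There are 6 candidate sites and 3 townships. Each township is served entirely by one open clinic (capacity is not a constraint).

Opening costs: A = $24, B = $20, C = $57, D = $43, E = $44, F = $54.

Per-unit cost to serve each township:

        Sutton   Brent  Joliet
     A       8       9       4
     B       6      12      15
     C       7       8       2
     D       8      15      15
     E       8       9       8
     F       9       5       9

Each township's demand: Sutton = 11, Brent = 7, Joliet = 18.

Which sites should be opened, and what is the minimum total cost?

For any fixed open set, each township goes to its cheapest open site; total = fixed + service.
{C}: Sutton→C 7·11=77, Brent→C 8·7=56, Joliet→C 2·18=36. Service 169; fixed 57; total 226.
{B, C}: service 158 + fixed 77 = 235
{A, B}: service 201 + fixed 44 = 245
{A, B, C, D, E, F}: service 137 + fixed 242 = 379
No other subset beats 226.

Open C only; minimum total cost 226.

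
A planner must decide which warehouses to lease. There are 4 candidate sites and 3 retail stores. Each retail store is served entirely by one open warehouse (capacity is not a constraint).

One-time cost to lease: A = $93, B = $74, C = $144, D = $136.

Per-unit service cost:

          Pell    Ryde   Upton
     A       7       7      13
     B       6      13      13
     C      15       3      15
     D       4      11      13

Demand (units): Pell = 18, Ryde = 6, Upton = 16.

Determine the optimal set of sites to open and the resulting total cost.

Open B only; minimum total cost 468.

For any fixed open set, each retail store goes to its cheapest open site; total = fixed + service.
{B}: Pell→B 6·18=108, Ryde→B 13·6=78, Upton→B 13·16=208. Service 394; fixed 74; total 468.
{A}: Pell→A 7·18=126, Ryde→A 7·6=42, Upton→A 13·16=208. Service 376; fixed 93; total 469.
{D}: service 346 + fixed 136 = 482
{A, B, C, D}: service 298 + fixed 447 = 745
No other subset beats 468.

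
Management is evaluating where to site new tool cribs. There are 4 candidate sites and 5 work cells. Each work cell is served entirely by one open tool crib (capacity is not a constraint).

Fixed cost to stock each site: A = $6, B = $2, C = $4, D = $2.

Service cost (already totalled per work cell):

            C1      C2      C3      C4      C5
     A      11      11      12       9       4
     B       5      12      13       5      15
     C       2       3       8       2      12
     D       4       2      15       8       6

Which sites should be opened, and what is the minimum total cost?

For any fixed open set, each work cell goes to its cheapest open site; total = fixed + service.
{C, D}: C1→C 2, C2→D 2, C3→C 8, C4→C 2, C5→D 6. Service 20; fixed 6; total 26.
{B, C, D}: C1→C 2, C2→D 2, C3→C 8, C4→C 2, C5→D 6. Service 20; fixed 8; total 28.
{A, C}: service 19 + fixed 10 = 29
{A, B, C, D}: service 18 + fixed 14 = 32
No other subset beats 26.

Open C and D; minimum total cost 26.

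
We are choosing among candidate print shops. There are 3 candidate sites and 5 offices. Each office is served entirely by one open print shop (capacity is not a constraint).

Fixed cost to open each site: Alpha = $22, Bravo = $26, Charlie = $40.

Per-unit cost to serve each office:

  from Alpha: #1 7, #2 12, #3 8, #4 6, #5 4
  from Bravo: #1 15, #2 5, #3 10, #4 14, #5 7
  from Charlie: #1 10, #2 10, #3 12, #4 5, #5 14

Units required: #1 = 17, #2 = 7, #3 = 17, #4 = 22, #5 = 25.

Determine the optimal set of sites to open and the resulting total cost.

Open Alpha and Bravo; minimum total cost 570.

For any fixed open set, each office goes to its cheapest open site; total = fixed + service.
{Alpha, Bravo}: #1→Alpha 7·17=119, #2→Bravo 5·7=35, #3→Alpha 8·17=136, #4→Alpha 6·22=132, #5→Alpha 4·25=100. Service 522; fixed 48; total 570.
{Alpha, Bravo, Charlie}: service 500 + fixed 88 = 588
{Alpha}: #1→Alpha 7·17=119, #2→Alpha 12·7=84, #3→Alpha 8·17=136, #4→Alpha 6·22=132, #5→Alpha 4·25=100. Service 571; fixed 22; total 593.
No other subset beats 570.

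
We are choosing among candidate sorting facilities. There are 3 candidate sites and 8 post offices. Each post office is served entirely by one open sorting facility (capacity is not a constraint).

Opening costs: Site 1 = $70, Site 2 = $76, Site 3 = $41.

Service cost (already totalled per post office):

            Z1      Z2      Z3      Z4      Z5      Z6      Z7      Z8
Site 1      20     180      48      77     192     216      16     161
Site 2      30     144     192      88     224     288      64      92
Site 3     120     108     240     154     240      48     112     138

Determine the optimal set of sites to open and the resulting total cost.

For any fixed open set, each post office goes to its cheapest open site; total = fixed + service.
{Site 1, Site 3}: Z1→Site 1 20, Z2→Site 3 108, Z3→Site 1 48, Z4→Site 1 77, Z5→Site 1 192, Z6→Site 3 48, Z7→Site 1 16, Z8→Site 3 138. Service 647; fixed 111; total 758.
{Site 1, Site 2, Site 3}: service 601 + fixed 187 = 788
{Site 1, Site 2}: Z1→Site 1 20, Z2→Site 2 144, Z3→Site 1 48, Z4→Site 1 77, Z5→Site 1 192, Z6→Site 1 216, Z7→Site 1 16, Z8→Site 2 92. Service 805; fixed 146; total 951.
{Site 3}: service 1160 + fixed 41 = 1201
(All 7 nonempty subsets were checked; Site 1 and Site 3 is lowest.)

Open Site 1 and Site 3; minimum total cost 758.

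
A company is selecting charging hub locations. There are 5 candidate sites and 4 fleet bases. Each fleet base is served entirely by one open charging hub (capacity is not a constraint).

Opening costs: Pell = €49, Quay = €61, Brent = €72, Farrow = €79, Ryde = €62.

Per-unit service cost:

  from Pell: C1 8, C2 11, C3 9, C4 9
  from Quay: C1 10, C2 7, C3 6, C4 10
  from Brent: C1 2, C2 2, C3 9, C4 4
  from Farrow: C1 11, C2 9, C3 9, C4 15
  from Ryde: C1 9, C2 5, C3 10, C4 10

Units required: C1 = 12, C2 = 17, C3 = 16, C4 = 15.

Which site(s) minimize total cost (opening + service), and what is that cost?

Open Brent only; minimum total cost 334.

For any fixed open set, each fleet base goes to its cheapest open site; total = fixed + service.
{Brent}: C1→Brent 2·12=24, C2→Brent 2·17=34, C3→Brent 9·16=144, C4→Brent 4·15=60. Service 262; fixed 72; total 334.
{Quay, Brent}: C1→Brent 2·12=24, C2→Brent 2·17=34, C3→Quay 6·16=96, C4→Brent 4·15=60. Service 214; fixed 133; total 347.
{Pell, Brent}: service 262 + fixed 121 = 383
{Pell, Quay, Brent, Farrow, Ryde}: C1→Brent 2·12=24, C2→Brent 2·17=34, C3→Quay 6·16=96, C4→Brent 4·15=60. Service 214; fixed 323; total 537.
No other subset beats 334.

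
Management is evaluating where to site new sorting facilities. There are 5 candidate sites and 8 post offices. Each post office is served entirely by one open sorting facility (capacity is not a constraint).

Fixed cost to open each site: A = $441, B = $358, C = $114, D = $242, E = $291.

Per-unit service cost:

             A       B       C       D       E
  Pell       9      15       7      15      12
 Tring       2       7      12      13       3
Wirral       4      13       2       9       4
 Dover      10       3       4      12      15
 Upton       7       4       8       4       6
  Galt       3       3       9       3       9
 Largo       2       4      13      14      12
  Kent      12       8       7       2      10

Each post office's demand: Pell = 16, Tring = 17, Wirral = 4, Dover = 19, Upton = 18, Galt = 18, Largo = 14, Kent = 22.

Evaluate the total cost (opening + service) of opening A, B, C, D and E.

Total cost: 1855

Each post office is assigned to its cheapest site among the open ones.
{A, B, C, D, E}: Pell→C 7·16=112, Tring→A 2·17=34, Wirral→C 2·4=8, Dover→B 3·19=57, Upton→B 4·18=72, Galt→A 3·18=54, Largo→A 2·14=28, Kent→D 2·22=44. Service 409; fixed 1446; total 1855.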